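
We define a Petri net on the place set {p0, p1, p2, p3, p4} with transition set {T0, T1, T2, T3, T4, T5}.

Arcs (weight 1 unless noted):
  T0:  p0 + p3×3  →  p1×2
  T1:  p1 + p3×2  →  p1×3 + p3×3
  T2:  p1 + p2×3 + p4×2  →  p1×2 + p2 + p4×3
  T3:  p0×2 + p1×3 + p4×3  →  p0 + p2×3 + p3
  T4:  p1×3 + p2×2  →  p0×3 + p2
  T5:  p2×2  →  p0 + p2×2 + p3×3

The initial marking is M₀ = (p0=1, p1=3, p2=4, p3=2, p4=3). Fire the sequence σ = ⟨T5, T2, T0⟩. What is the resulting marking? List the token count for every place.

step 1: fire T5:  (p0=1, p1=3, p2=4, p3=2, p4=3) → (p0=2, p1=3, p2=4, p3=5, p4=3)
step 2: fire T2:  (p0=2, p1=3, p2=4, p3=5, p4=3) → (p0=2, p1=4, p2=2, p3=5, p4=4)
step 3: fire T0:  (p0=2, p1=4, p2=2, p3=5, p4=4) → (p0=1, p1=6, p2=2, p3=2, p4=4)

(p0=1, p1=6, p2=2, p3=2, p4=4)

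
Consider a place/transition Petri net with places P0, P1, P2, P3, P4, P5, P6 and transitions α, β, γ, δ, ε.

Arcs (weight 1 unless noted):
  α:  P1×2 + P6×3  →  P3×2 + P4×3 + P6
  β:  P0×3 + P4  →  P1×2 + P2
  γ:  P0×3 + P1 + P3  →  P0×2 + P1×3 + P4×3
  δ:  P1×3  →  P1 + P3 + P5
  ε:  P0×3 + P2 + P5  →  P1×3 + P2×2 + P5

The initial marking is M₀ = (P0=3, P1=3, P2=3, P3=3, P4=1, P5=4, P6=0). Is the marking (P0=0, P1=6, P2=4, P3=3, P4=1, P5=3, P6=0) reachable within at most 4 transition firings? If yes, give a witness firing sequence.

NO — not reachable within 4 firings

depth 0: 1 marking
depth 1: 5 markings reached so far
depth 2: 8 markings reached so far
depth 3: 11 markings reached so far
depth 4: 11 markings reached so far
(frontier empty at depth 4; search complete)
target is not among the 11 markings reachable within 4 steps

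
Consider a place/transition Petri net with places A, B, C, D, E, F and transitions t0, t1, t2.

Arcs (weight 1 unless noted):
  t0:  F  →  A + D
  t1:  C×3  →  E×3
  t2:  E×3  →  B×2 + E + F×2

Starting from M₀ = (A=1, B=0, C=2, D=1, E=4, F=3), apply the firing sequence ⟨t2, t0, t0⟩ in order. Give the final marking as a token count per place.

(A=3, B=2, C=2, D=3, E=2, F=3)

step 1: fire t2:  (A=1, B=0, C=2, D=1, E=4, F=3) → (A=1, B=2, C=2, D=1, E=2, F=5)
step 2: fire t0:  (A=1, B=2, C=2, D=1, E=2, F=5) → (A=2, B=2, C=2, D=2, E=2, F=4)
step 3: fire t0:  (A=2, B=2, C=2, D=2, E=2, F=4) → (A=3, B=2, C=2, D=3, E=2, F=3)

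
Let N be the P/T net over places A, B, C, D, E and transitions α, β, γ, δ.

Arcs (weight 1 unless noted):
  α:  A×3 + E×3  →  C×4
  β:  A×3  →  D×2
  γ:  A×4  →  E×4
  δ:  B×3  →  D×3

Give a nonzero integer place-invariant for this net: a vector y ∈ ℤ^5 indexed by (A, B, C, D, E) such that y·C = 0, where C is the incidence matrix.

y = (A:2, B:3, C:3, D:3, E:2)

Incidence matrix C (rows=places, cols=transitions):
        α    β    γ    δ
    A  -3   -3   -4    0
    B   0    0    0   -3
    C   4    0    0    0
    D   0    2    0    3
    E  -3    0    4    0

Candidate y = [2, 3, 3, 3, 2]; check y·C column-wise:
  col α: 2·-3 + 3·0 + 3·4 + 3·0 + 2·-3 = 0
  col β: 2·-3 + 3·0 + 3·0 + 3·2 + 2·0 = 0
  col γ: 2·-4 + 3·0 + 3·0 + 3·0 + 2·4 = 0
  col δ: 2·0 + 3·-3 + 3·0 + 3·3 + 2·0 = 0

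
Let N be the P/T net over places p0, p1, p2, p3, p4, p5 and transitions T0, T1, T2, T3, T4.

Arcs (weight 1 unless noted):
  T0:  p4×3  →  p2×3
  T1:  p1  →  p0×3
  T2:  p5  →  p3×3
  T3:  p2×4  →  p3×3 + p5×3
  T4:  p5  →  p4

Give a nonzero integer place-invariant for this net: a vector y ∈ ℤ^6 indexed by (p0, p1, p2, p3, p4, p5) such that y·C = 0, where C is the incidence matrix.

y = (p0:1, p1:3, p2:0, p3:0, p4:0, p5:0)

Incidence matrix C (rows=places, cols=transitions):
       T0   T1   T2   T3   T4
   p0   0    3    0    0    0
   p1   0   -1    0    0    0
   p2   3    0    0   -4    0
   p3   0    0    3    3    0
   p4  -3    0    0    0    1
   p5   0    0   -1    3   -1

Candidate y = [1, 3, 0, 0, 0, 0]; check y·C column-wise:
  col T0: 1·0 + 3·0 + 0·3 + 0·-3 = 0
  col T1: 1·3 + 3·-1 = 0
  col T2: 1·0 + 3·0 + 0·3 + 0·-1 = 0
  col T3: 1·0 + 3·0 + 0·-4 + 0·3 + 0·3 = 0
  col T4: 1·0 + 3·0 + 0·1 + 0·-1 = 0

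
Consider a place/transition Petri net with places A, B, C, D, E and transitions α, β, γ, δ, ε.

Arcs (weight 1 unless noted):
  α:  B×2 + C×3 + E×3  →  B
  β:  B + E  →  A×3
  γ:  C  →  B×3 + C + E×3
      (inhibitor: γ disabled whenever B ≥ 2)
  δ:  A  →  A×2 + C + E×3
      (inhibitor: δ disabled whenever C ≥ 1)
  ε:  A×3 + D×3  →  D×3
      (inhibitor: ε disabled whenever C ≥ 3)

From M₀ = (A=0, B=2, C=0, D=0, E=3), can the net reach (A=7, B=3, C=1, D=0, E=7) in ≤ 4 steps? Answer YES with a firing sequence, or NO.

step 1: fire β:  (A=0, B=2, C=0, D=0, E=3) → (A=3, B=1, C=0, D=0, E=2)
step 2: fire β:  (A=3, B=1, C=0, D=0, E=2) → (A=6, B=0, C=0, D=0, E=1)
step 3: fire δ:  (A=6, B=0, C=0, D=0, E=1) → (A=7, B=0, C=1, D=0, E=4)
step 4: fire γ:  (A=7, B=0, C=1, D=0, E=4) → (A=7, B=3, C=1, D=0, E=7)

YES — reachable via ⟨β, β, δ, γ⟩ (4 firings)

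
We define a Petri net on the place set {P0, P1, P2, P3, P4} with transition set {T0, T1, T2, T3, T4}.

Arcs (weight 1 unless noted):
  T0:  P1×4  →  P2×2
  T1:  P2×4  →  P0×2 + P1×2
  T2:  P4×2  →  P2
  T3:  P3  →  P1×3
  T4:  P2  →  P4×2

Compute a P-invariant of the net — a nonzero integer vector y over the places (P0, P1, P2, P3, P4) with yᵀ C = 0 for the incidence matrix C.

y = (P0:3, P1:1, P2:2, P3:3, P4:1)

Incidence matrix C (rows=places, cols=transitions):
       T0   T1   T2   T3   T4
   P0   0    2    0    0    0
   P1  -4    2    0    3    0
   P2   2   -4    1    0   -1
   P3   0    0    0   -1    0
   P4   0    0   -2    0    2

Candidate y = [3, 1, 2, 3, 1]; check y·C column-wise:
  col T0: 3·0 + 1·-4 + 2·2 + 3·0 + 1·0 = 0
  col T1: 3·2 + 1·2 + 2·-4 + 3·0 + 1·0 = 0
  col T2: 3·0 + 1·0 + 2·1 + 3·0 + 1·-2 = 0
  col T3: 3·0 + 1·3 + 2·0 + 3·-1 + 1·0 = 0
  col T4: 3·0 + 1·0 + 2·-1 + 3·0 + 1·2 = 0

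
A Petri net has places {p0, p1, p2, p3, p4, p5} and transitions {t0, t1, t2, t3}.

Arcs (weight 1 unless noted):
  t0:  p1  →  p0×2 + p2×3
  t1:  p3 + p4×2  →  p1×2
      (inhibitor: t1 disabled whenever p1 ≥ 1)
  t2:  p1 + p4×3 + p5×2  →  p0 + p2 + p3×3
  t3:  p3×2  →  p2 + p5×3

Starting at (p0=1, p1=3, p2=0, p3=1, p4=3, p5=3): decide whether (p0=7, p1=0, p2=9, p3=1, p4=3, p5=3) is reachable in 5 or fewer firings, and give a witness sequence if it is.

step 1: fire t0:  (p0=1, p1=3, p2=0, p3=1, p4=3, p5=3) → (p0=3, p1=2, p2=3, p3=1, p4=3, p5=3)
step 2: fire t0:  (p0=3, p1=2, p2=3, p3=1, p4=3, p5=3) → (p0=5, p1=1, p2=6, p3=1, p4=3, p5=3)
step 3: fire t0:  (p0=5, p1=1, p2=6, p3=1, p4=3, p5=3) → (p0=7, p1=0, p2=9, p3=1, p4=3, p5=3)

YES — reachable via ⟨t0, t0, t0⟩ (3 firings)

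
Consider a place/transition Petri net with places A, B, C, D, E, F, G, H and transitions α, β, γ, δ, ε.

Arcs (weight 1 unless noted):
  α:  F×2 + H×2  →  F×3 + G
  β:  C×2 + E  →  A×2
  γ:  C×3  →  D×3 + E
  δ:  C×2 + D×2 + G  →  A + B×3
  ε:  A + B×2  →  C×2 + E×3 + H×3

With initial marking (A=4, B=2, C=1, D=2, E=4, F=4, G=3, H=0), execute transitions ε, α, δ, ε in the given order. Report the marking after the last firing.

(A=3, B=1, C=3, D=0, E=10, F=5, G=3, H=4)

step 1: fire ε:  (A=4, B=2, C=1, D=2, E=4, F=4, G=3, H=0) → (A=3, B=0, C=3, D=2, E=7, F=4, G=3, H=3)
step 2: fire α:  (A=3, B=0, C=3, D=2, E=7, F=4, G=3, H=3) → (A=3, B=0, C=3, D=2, E=7, F=5, G=4, H=1)
step 3: fire δ:  (A=3, B=0, C=3, D=2, E=7, F=5, G=4, H=1) → (A=4, B=3, C=1, D=0, E=7, F=5, G=3, H=1)
step 4: fire ε:  (A=4, B=3, C=1, D=0, E=7, F=5, G=3, H=1) → (A=3, B=1, C=3, D=0, E=10, F=5, G=3, H=4)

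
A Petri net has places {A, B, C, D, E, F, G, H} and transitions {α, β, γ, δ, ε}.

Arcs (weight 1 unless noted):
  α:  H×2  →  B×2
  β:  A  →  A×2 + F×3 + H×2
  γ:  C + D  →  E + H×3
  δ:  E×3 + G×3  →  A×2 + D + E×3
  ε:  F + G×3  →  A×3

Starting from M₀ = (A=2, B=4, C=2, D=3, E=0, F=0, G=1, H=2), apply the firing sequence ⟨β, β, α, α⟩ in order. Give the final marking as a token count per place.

(A=4, B=8, C=2, D=3, E=0, F=6, G=1, H=2)

step 1: fire β:  (A=2, B=4, C=2, D=3, E=0, F=0, G=1, H=2) → (A=3, B=4, C=2, D=3, E=0, F=3, G=1, H=4)
step 2: fire β:  (A=3, B=4, C=2, D=3, E=0, F=3, G=1, H=4) → (A=4, B=4, C=2, D=3, E=0, F=6, G=1, H=6)
step 3: fire α:  (A=4, B=4, C=2, D=3, E=0, F=6, G=1, H=6) → (A=4, B=6, C=2, D=3, E=0, F=6, G=1, H=4)
step 4: fire α:  (A=4, B=6, C=2, D=3, E=0, F=6, G=1, H=4) → (A=4, B=8, C=2, D=3, E=0, F=6, G=1, H=2)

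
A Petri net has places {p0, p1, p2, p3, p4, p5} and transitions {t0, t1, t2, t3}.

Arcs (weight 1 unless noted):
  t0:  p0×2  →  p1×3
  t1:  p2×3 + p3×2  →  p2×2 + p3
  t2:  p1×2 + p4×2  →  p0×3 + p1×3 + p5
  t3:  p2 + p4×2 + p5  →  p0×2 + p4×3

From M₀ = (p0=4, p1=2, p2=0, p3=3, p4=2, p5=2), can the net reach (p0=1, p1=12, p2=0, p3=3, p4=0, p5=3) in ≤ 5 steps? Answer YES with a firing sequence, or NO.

step 1: fire t0:  (p0=4, p1=2, p2=0, p3=3, p4=2, p5=2) → (p0=2, p1=5, p2=0, p3=3, p4=2, p5=2)
step 2: fire t0:  (p0=2, p1=5, p2=0, p3=3, p4=2, p5=2) → (p0=0, p1=8, p2=0, p3=3, p4=2, p5=2)
step 3: fire t2:  (p0=0, p1=8, p2=0, p3=3, p4=2, p5=2) → (p0=3, p1=9, p2=0, p3=3, p4=0, p5=3)
step 4: fire t0:  (p0=3, p1=9, p2=0, p3=3, p4=0, p5=3) → (p0=1, p1=12, p2=0, p3=3, p4=0, p5=3)

YES — reachable via ⟨t0, t0, t2, t0⟩ (4 firings)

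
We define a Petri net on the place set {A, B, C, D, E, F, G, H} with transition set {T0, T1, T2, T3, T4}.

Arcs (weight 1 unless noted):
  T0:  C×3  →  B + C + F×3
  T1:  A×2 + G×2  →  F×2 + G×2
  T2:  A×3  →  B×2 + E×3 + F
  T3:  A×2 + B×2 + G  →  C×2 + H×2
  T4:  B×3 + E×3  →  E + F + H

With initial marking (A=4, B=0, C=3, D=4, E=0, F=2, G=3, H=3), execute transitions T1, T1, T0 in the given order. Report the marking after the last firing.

step 1: fire T1:  (A=4, B=0, C=3, D=4, E=0, F=2, G=3, H=3) → (A=2, B=0, C=3, D=4, E=0, F=4, G=3, H=3)
step 2: fire T1:  (A=2, B=0, C=3, D=4, E=0, F=4, G=3, H=3) → (A=0, B=0, C=3, D=4, E=0, F=6, G=3, H=3)
step 3: fire T0:  (A=0, B=0, C=3, D=4, E=0, F=6, G=3, H=3) → (A=0, B=1, C=1, D=4, E=0, F=9, G=3, H=3)

(A=0, B=1, C=1, D=4, E=0, F=9, G=3, H=3)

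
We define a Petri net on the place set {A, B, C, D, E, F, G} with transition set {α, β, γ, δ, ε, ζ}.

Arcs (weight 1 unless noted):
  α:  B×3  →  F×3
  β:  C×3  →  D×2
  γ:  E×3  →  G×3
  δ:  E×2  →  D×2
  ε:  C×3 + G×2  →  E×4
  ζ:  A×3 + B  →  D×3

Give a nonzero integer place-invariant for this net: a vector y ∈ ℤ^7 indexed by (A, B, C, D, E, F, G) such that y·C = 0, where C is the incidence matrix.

Incidence matrix C (rows=places, cols=transitions):
        α    β    γ    δ    ε    ζ
    A   0    0    0    0    0   -3
    B  -3    0    0    0    0   -1
    C   0   -3    0    0   -3    0
    D   0    2    0    2    0    3
    E   0    0   -3   -2    4    0
    F   3    0    0    0    0    0
    G   0    0    3    0   -2    0

Candidate y = [1, -3, 0, 0, 0, -3, 0]; check y·C column-wise:
  col α: 1·0 + -3·-3 + -3·3 = 0
  col β: 1·0 + -3·0 + 0·-3 + 0·2 + -3·0 = 0
  col γ: 1·0 + -3·0 + 0·-3 + -3·0 + 0·3 = 0
  col δ: 1·0 + -3·0 + 0·2 + 0·-2 + -3·0 = 0
  col ε: 1·0 + -3·0 + 0·-3 + 0·4 + -3·0 + 0·-2 = 0
  col ζ: 1·-3 + -3·-1 + 0·3 + -3·0 = 0

y = (A:1, B:-3, C:0, D:0, E:0, F:-3, G:0)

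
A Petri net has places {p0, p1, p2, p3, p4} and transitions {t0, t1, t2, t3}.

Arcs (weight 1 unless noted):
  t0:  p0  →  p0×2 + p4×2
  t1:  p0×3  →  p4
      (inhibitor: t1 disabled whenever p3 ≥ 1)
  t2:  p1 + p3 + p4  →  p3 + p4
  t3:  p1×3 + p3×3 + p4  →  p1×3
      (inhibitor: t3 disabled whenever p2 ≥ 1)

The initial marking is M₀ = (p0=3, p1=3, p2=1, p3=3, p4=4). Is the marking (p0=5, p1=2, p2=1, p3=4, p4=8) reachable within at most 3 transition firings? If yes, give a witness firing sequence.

NO — not reachable within 3 firings

depth 0: 1 marking
depth 1: 3 markings reached so far
depth 2: 6 markings reached so far
depth 3: 10 markings reached so far
target is not among the 10 markings reachable within 3 steps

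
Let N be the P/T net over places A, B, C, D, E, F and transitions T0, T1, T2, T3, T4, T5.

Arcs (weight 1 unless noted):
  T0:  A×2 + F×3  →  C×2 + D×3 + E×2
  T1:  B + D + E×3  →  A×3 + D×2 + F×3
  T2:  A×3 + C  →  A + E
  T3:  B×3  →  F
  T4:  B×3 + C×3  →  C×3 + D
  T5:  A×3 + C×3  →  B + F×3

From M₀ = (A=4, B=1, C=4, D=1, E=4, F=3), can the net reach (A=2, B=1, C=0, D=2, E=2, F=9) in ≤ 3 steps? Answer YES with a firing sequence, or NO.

step 1: fire T1:  (A=4, B=1, C=4, D=1, E=4, F=3) → (A=7, B=0, C=4, D=2, E=1, F=6)
step 2: fire T2:  (A=7, B=0, C=4, D=2, E=1, F=6) → (A=5, B=0, C=3, D=2, E=2, F=6)
step 3: fire T5:  (A=5, B=0, C=3, D=2, E=2, F=6) → (A=2, B=1, C=0, D=2, E=2, F=9)

YES — reachable via ⟨T1, T2, T5⟩ (3 firings)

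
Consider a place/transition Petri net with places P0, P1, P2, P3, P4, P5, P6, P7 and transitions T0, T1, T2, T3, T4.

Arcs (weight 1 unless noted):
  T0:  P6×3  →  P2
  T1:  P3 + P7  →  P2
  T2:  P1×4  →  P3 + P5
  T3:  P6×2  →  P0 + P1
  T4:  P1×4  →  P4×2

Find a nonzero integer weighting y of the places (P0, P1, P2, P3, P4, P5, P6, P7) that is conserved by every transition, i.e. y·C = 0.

y = (P0:1, P1:-1, P2:0, P3:0, P4:-2, P5:-4, P6:0, P7:0)

Incidence matrix C (rows=places, cols=transitions):
       T0   T1   T2   T3   T4
   P0   0    0    0    1    0
   P1   0    0   -4    1   -4
   P2   1    1    0    0    0
   P3   0   -1    1    0    0
   P4   0    0    0    0    2
   P5   0    0    1    0    0
   P6  -3    0    0   -2    0
   P7   0   -1    0    0    0

Candidate y = [1, -1, 0, 0, -2, -4, 0, 0]; check y·C column-wise:
  col T0: 1·0 + -1·0 + 0·1 + -2·0 + -4·0 + 0·-3 = 0
  col T1: 1·0 + -1·0 + 0·1 + 0·-1 + -2·0 + -4·0 + 0·-1 = 0
  col T2: 1·0 + -1·-4 + 0·1 + -2·0 + -4·1 = 0
  col T3: 1·1 + -1·1 + -2·0 + -4·0 + 0·-2 = 0
  col T4: 1·0 + -1·-4 + -2·2 + -4·0 = 0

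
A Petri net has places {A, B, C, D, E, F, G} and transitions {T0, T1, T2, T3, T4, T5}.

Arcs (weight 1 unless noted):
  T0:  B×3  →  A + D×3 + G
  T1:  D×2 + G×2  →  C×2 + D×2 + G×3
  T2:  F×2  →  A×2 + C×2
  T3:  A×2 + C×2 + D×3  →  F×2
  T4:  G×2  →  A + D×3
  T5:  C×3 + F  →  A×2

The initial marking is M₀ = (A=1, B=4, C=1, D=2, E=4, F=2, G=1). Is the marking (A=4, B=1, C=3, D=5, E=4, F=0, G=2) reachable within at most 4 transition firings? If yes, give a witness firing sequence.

step 1: fire T0:  (A=1, B=4, C=1, D=2, E=4, F=2, G=1) → (A=2, B=1, C=1, D=5, E=4, F=2, G=2)
step 2: fire T2:  (A=2, B=1, C=1, D=5, E=4, F=2, G=2) → (A=4, B=1, C=3, D=5, E=4, F=0, G=2)

YES — reachable via ⟨T0, T2⟩ (2 firings)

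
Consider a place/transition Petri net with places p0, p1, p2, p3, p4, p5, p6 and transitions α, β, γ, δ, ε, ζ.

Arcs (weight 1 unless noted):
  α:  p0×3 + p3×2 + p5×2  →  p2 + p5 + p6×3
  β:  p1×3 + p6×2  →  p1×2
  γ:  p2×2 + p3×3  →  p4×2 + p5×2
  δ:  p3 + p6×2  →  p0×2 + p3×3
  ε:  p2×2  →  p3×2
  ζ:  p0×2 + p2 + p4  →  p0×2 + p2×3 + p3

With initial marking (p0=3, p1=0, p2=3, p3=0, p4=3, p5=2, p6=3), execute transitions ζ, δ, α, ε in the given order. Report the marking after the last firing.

step 1: fire ζ:  (p0=3, p1=0, p2=3, p3=0, p4=3, p5=2, p6=3) → (p0=3, p1=0, p2=5, p3=1, p4=2, p5=2, p6=3)
step 2: fire δ:  (p0=3, p1=0, p2=5, p3=1, p4=2, p5=2, p6=3) → (p0=5, p1=0, p2=5, p3=3, p4=2, p5=2, p6=1)
step 3: fire α:  (p0=5, p1=0, p2=5, p3=3, p4=2, p5=2, p6=1) → (p0=2, p1=0, p2=6, p3=1, p4=2, p5=1, p6=4)
step 4: fire ε:  (p0=2, p1=0, p2=6, p3=1, p4=2, p5=1, p6=4) → (p0=2, p1=0, p2=4, p3=3, p4=2, p5=1, p6=4)

(p0=2, p1=0, p2=4, p3=3, p4=2, p5=1, p6=4)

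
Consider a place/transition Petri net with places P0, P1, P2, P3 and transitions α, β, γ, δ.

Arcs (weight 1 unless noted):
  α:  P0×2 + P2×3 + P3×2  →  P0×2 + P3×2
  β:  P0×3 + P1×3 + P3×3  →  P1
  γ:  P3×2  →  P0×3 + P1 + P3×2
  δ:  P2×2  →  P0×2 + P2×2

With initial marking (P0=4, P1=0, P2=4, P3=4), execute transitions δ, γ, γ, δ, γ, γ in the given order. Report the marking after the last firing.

(P0=20, P1=4, P2=4, P3=4)

step 1: fire δ:  (P0=4, P1=0, P2=4, P3=4) → (P0=6, P1=0, P2=4, P3=4)
step 2: fire γ:  (P0=6, P1=0, P2=4, P3=4) → (P0=9, P1=1, P2=4, P3=4)
step 3: fire γ:  (P0=9, P1=1, P2=4, P3=4) → (P0=12, P1=2, P2=4, P3=4)
step 4: fire δ:  (P0=12, P1=2, P2=4, P3=4) → (P0=14, P1=2, P2=4, P3=4)
step 5: fire γ:  (P0=14, P1=2, P2=4, P3=4) → (P0=17, P1=3, P2=4, P3=4)
step 6: fire γ:  (P0=17, P1=3, P2=4, P3=4) → (P0=20, P1=4, P2=4, P3=4)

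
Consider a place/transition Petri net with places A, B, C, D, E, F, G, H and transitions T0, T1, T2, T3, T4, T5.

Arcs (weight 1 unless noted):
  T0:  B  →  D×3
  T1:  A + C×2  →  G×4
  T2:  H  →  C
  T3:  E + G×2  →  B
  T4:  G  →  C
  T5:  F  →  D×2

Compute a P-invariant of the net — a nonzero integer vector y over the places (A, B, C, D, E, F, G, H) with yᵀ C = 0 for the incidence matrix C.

Incidence matrix C (rows=places, cols=transitions):
       T0   T1   T2   T3   T4   T5
    A   0   -1    0    0    0    0
    B  -1    0    0    1    0    0
    C   0   -2    1    0    1    0
    D   3    0    0    0    0    2
    E   0    0    0   -1    0    0
    F   0    0    0    0    0   -1
    G   0    4    0   -2   -1    0
    H   0    0   -1    0    0    0

Candidate y = [0, 3, 0, 1, 3, 2, 0, 0]; check y·C column-wise:
  col T0: 3·-1 + 1·3 + 3·0 + 2·0 = 0
  col T1: 0·-1 + 3·0 + 0·-2 + 1·0 + 3·0 + 2·0 + 0·4 = 0
  col T2: 3·0 + 0·1 + 1·0 + 3·0 + 2·0 + 0·-1 = 0
  col T3: 3·1 + 1·0 + 3·-1 + 2·0 + 0·-2 = 0
  col T4: 3·0 + 0·1 + 1·0 + 3·0 + 2·0 + 0·-1 = 0
  col T5: 3·0 + 1·2 + 3·0 + 2·-1 = 0

y = (A:0, B:3, C:0, D:1, E:3, F:2, G:0, H:0)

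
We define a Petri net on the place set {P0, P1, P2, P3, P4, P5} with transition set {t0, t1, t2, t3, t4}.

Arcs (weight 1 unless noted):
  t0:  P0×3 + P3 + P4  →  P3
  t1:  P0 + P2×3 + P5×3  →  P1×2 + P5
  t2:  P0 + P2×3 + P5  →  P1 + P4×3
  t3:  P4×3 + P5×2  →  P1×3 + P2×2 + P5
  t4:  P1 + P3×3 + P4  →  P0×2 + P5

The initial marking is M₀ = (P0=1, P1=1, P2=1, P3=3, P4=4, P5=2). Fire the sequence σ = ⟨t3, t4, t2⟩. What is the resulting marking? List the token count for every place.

(P0=2, P1=4, P2=0, P3=0, P4=3, P5=1)

step 1: fire t3:  (P0=1, P1=1, P2=1, P3=3, P4=4, P5=2) → (P0=1, P1=4, P2=3, P3=3, P4=1, P5=1)
step 2: fire t4:  (P0=1, P1=4, P2=3, P3=3, P4=1, P5=1) → (P0=3, P1=3, P2=3, P3=0, P4=0, P5=2)
step 3: fire t2:  (P0=3, P1=3, P2=3, P3=0, P4=0, P5=2) → (P0=2, P1=4, P2=0, P3=0, P4=3, P5=1)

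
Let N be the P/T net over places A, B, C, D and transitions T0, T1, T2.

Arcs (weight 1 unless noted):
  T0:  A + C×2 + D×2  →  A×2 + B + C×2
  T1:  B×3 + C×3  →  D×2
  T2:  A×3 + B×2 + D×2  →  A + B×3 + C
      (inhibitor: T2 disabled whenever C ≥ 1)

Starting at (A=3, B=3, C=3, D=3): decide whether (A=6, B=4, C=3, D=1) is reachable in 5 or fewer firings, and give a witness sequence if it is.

depth 0: 1 marking
depth 1: 3 markings reached so far
depth 2: 4 markings reached so far
depth 3: 4 markings reached so far
(frontier empty at depth 3; search complete)
target is not among the 4 markings reachable within 5 steps

NO — not reachable within 5 firings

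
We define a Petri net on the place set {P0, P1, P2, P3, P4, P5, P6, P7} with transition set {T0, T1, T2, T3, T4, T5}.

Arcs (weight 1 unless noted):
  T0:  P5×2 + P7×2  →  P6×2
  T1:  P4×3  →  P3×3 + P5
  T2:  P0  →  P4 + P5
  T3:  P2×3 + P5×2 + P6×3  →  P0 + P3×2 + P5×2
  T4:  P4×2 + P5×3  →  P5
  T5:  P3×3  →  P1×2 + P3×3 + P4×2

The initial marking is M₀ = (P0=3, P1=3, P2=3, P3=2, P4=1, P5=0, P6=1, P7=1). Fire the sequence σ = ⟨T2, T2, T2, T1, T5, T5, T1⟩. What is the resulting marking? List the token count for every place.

(P0=0, P1=7, P2=3, P3=8, P4=2, P5=5, P6=1, P7=1)

step 1: fire T2:  (P0=3, P1=3, P2=3, P3=2, P4=1, P5=0, P6=1, P7=1) → (P0=2, P1=3, P2=3, P3=2, P4=2, P5=1, P6=1, P7=1)
step 2: fire T2:  (P0=2, P1=3, P2=3, P3=2, P4=2, P5=1, P6=1, P7=1) → (P0=1, P1=3, P2=3, P3=2, P4=3, P5=2, P6=1, P7=1)
step 3: fire T2:  (P0=1, P1=3, P2=3, P3=2, P4=3, P5=2, P6=1, P7=1) → (P0=0, P1=3, P2=3, P3=2, P4=4, P5=3, P6=1, P7=1)
step 4: fire T1:  (P0=0, P1=3, P2=3, P3=2, P4=4, P5=3, P6=1, P7=1) → (P0=0, P1=3, P2=3, P3=5, P4=1, P5=4, P6=1, P7=1)
step 5: fire T5:  (P0=0, P1=3, P2=3, P3=5, P4=1, P5=4, P6=1, P7=1) → (P0=0, P1=5, P2=3, P3=5, P4=3, P5=4, P6=1, P7=1)
step 6: fire T5:  (P0=0, P1=5, P2=3, P3=5, P4=3, P5=4, P6=1, P7=1) → (P0=0, P1=7, P2=3, P3=5, P4=5, P5=4, P6=1, P7=1)
step 7: fire T1:  (P0=0, P1=7, P2=3, P3=5, P4=5, P5=4, P6=1, P7=1) → (P0=0, P1=7, P2=3, P3=8, P4=2, P5=5, P6=1, P7=1)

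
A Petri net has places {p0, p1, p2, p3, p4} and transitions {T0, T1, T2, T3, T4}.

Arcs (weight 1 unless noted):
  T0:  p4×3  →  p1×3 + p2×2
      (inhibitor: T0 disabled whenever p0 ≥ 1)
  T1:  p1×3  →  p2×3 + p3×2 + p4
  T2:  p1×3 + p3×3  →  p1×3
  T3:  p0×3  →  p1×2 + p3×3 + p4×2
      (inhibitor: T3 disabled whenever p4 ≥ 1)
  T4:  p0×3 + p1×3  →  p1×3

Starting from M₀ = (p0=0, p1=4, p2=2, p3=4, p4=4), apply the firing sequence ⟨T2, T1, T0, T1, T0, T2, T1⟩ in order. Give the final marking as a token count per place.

step 1: fire T2:  (p0=0, p1=4, p2=2, p3=4, p4=4) → (p0=0, p1=4, p2=2, p3=1, p4=4)
step 2: fire T1:  (p0=0, p1=4, p2=2, p3=1, p4=4) → (p0=0, p1=1, p2=5, p3=3, p4=5)
step 3: fire T0:  (p0=0, p1=1, p2=5, p3=3, p4=5) → (p0=0, p1=4, p2=7, p3=3, p4=2)
step 4: fire T1:  (p0=0, p1=4, p2=7, p3=3, p4=2) → (p0=0, p1=1, p2=10, p3=5, p4=3)
step 5: fire T0:  (p0=0, p1=1, p2=10, p3=5, p4=3) → (p0=0, p1=4, p2=12, p3=5, p4=0)
step 6: fire T2:  (p0=0, p1=4, p2=12, p3=5, p4=0) → (p0=0, p1=4, p2=12, p3=2, p4=0)
step 7: fire T1:  (p0=0, p1=4, p2=12, p3=2, p4=0) → (p0=0, p1=1, p2=15, p3=4, p4=1)

(p0=0, p1=1, p2=15, p3=4, p4=1)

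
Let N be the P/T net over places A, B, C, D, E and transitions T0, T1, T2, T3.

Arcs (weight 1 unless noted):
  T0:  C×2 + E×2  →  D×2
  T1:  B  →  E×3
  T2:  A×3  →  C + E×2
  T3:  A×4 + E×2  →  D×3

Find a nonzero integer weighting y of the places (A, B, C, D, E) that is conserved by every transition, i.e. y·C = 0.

Incidence matrix C (rows=places, cols=transitions):
       T0   T1   T2   T3
    A   0    0   -3   -4
    B   0   -1    0    0
    C  -2    0    1    0
    D   2    0    0    3
    E  -2    3    2   -2

Candidate y = [1, 3, 1, 2, 1]; check y·C column-wise:
  col T0: 1·0 + 3·0 + 1·-2 + 2·2 + 1·-2 = 0
  col T1: 1·0 + 3·-1 + 1·0 + 2·0 + 1·3 = 0
  col T2: 1·-3 + 3·0 + 1·1 + 2·0 + 1·2 = 0
  col T3: 1·-4 + 3·0 + 1·0 + 2·3 + 1·-2 = 0

y = (A:1, B:3, C:1, D:2, E:1)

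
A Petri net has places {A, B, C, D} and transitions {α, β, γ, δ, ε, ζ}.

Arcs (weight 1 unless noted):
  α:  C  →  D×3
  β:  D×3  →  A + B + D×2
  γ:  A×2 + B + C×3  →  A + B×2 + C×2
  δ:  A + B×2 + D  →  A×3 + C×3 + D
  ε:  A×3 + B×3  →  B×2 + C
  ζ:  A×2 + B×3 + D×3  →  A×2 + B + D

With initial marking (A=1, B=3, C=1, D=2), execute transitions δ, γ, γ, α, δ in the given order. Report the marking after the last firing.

(A=3, B=1, C=4, D=5)

step 1: fire δ:  (A=1, B=3, C=1, D=2) → (A=3, B=1, C=4, D=2)
step 2: fire γ:  (A=3, B=1, C=4, D=2) → (A=2, B=2, C=3, D=2)
step 3: fire γ:  (A=2, B=2, C=3, D=2) → (A=1, B=3, C=2, D=2)
step 4: fire α:  (A=1, B=3, C=2, D=2) → (A=1, B=3, C=1, D=5)
step 5: fire δ:  (A=1, B=3, C=1, D=5) → (A=3, B=1, C=4, D=5)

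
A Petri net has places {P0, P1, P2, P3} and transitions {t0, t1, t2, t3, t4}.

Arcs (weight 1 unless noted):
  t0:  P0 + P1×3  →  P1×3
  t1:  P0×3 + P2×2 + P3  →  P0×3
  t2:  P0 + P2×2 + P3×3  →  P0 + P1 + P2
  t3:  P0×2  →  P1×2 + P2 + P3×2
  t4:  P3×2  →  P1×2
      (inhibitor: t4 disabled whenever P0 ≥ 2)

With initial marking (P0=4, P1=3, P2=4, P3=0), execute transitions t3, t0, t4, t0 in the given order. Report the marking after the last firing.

(P0=0, P1=7, P2=5, P3=0)

step 1: fire t3:  (P0=4, P1=3, P2=4, P3=0) → (P0=2, P1=5, P2=5, P3=2)
step 2: fire t0:  (P0=2, P1=5, P2=5, P3=2) → (P0=1, P1=5, P2=5, P3=2)
step 3: fire t4:  (P0=1, P1=5, P2=5, P3=2) → (P0=1, P1=7, P2=5, P3=0)
step 4: fire t0:  (P0=1, P1=7, P2=5, P3=0) → (P0=0, P1=7, P2=5, P3=0)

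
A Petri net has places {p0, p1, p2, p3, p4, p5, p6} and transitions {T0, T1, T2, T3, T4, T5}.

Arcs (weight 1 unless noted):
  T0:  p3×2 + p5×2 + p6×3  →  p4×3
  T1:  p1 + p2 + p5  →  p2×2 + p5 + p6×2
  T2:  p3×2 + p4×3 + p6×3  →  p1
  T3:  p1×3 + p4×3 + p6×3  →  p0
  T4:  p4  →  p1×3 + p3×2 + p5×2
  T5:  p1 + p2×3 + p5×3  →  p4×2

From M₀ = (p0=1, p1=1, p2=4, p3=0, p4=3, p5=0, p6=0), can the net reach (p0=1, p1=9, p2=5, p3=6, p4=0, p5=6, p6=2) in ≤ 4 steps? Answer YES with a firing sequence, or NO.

step 1: fire T4:  (p0=1, p1=1, p2=4, p3=0, p4=3, p5=0, p6=0) → (p0=1, p1=4, p2=4, p3=2, p4=2, p5=2, p6=0)
step 2: fire T1:  (p0=1, p1=4, p2=4, p3=2, p4=2, p5=2, p6=0) → (p0=1, p1=3, p2=5, p3=2, p4=2, p5=2, p6=2)
step 3: fire T4:  (p0=1, p1=3, p2=5, p3=2, p4=2, p5=2, p6=2) → (p0=1, p1=6, p2=5, p3=4, p4=1, p5=4, p6=2)
step 4: fire T4:  (p0=1, p1=6, p2=5, p3=4, p4=1, p5=4, p6=2) → (p0=1, p1=9, p2=5, p3=6, p4=0, p5=6, p6=2)

YES — reachable via ⟨T4, T1, T4, T4⟩ (4 firings)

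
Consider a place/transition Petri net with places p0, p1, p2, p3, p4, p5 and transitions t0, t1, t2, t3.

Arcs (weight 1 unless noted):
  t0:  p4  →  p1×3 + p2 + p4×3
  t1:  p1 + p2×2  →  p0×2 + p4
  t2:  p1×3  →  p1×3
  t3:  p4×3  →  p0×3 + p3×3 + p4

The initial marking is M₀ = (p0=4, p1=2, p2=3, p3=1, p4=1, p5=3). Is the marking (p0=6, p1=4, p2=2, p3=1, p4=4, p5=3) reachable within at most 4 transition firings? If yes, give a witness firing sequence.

YES — reachable via ⟨t0, t1⟩ (2 firings)

step 1: fire t0:  (p0=4, p1=2, p2=3, p3=1, p4=1, p5=3) → (p0=4, p1=5, p2=4, p3=1, p4=3, p5=3)
step 2: fire t1:  (p0=4, p1=5, p2=4, p3=1, p4=3, p5=3) → (p0=6, p1=4, p2=2, p3=1, p4=4, p5=3)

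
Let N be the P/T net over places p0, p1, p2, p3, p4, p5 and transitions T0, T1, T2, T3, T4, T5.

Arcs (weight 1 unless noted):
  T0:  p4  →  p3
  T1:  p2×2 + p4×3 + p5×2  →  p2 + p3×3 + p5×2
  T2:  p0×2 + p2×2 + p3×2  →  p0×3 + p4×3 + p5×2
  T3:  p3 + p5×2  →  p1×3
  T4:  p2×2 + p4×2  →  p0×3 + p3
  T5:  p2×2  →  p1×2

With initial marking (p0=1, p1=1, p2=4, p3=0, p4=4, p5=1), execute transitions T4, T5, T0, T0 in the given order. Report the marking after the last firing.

(p0=4, p1=3, p2=0, p3=3, p4=0, p5=1)

step 1: fire T4:  (p0=1, p1=1, p2=4, p3=0, p4=4, p5=1) → (p0=4, p1=1, p2=2, p3=1, p4=2, p5=1)
step 2: fire T5:  (p0=4, p1=1, p2=2, p3=1, p4=2, p5=1) → (p0=4, p1=3, p2=0, p3=1, p4=2, p5=1)
step 3: fire T0:  (p0=4, p1=3, p2=0, p3=1, p4=2, p5=1) → (p0=4, p1=3, p2=0, p3=2, p4=1, p5=1)
step 4: fire T0:  (p0=4, p1=3, p2=0, p3=2, p4=1, p5=1) → (p0=4, p1=3, p2=0, p3=3, p4=0, p5=1)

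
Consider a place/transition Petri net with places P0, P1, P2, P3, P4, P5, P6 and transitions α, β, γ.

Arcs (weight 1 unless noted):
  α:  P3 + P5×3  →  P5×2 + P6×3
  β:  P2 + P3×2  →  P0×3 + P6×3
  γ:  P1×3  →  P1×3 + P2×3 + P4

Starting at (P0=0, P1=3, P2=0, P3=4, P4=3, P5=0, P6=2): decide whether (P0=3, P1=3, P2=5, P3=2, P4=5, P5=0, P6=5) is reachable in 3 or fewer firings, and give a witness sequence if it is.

step 1: fire γ:  (P0=0, P1=3, P2=0, P3=4, P4=3, P5=0, P6=2) → (P0=0, P1=3, P2=3, P3=4, P4=4, P5=0, P6=2)
step 2: fire β:  (P0=0, P1=3, P2=3, P3=4, P4=4, P5=0, P6=2) → (P0=3, P1=3, P2=2, P3=2, P4=4, P5=0, P6=5)
step 3: fire γ:  (P0=3, P1=3, P2=2, P3=2, P4=4, P5=0, P6=5) → (P0=3, P1=3, P2=5, P3=2, P4=5, P5=0, P6=5)

YES — reachable via ⟨γ, β, γ⟩ (3 firings)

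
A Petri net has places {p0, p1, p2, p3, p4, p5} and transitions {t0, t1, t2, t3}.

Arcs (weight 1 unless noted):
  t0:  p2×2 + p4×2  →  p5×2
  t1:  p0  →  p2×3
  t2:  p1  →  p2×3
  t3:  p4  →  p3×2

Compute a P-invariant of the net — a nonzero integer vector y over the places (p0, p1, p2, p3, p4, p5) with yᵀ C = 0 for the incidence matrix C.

y = (p0:6, p1:6, p2:2, p3:-1, p4:-2, p5:0)

Incidence matrix C (rows=places, cols=transitions):
       t0   t1   t2   t3
   p0   0   -1    0    0
   p1   0    0   -1    0
   p2  -2    3    3    0
   p3   0    0    0    2
   p4  -2    0    0   -1
   p5   2    0    0    0

Candidate y = [6, 6, 2, -1, -2, 0]; check y·C column-wise:
  col t0: 6·0 + 6·0 + 2·-2 + -1·0 + -2·-2 + 0·2 = 0
  col t1: 6·-1 + 6·0 + 2·3 + -1·0 + -2·0 = 0
  col t2: 6·0 + 6·-1 + 2·3 + -1·0 + -2·0 = 0
  col t3: 6·0 + 6·0 + 2·0 + -1·2 + -2·-1 = 0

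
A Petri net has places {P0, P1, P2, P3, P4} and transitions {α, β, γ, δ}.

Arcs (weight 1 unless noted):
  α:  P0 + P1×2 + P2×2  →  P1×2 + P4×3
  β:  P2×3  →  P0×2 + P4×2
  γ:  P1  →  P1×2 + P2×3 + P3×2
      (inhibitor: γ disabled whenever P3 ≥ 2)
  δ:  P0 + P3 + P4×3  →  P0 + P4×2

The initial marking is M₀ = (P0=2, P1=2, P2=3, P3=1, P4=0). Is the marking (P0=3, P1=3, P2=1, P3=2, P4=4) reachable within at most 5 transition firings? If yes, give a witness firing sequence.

YES — reachable via ⟨α, γ, β, δ⟩ (4 firings)

step 1: fire α:  (P0=2, P1=2, P2=3, P3=1, P4=0) → (P0=1, P1=2, P2=1, P3=1, P4=3)
step 2: fire γ:  (P0=1, P1=2, P2=1, P3=1, P4=3) → (P0=1, P1=3, P2=4, P3=3, P4=3)
step 3: fire β:  (P0=1, P1=3, P2=4, P3=3, P4=3) → (P0=3, P1=3, P2=1, P3=3, P4=5)
step 4: fire δ:  (P0=3, P1=3, P2=1, P3=3, P4=5) → (P0=3, P1=3, P2=1, P3=2, P4=4)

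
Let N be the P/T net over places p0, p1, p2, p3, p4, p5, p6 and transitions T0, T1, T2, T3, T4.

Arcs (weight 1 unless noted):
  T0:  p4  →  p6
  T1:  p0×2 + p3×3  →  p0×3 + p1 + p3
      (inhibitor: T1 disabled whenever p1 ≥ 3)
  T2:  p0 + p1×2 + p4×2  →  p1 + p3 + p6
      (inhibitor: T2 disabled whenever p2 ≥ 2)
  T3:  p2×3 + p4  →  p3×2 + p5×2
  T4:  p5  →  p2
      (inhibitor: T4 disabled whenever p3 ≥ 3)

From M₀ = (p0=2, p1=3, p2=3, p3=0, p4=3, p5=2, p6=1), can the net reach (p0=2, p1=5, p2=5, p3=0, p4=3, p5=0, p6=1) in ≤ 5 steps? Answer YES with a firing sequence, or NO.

NO — not reachable within 5 firings

depth 0: 1 marking
depth 1: 4 markings reached so far
depth 2: 10 markings reached so far
depth 3: 17 markings reached so far
depth 4: 22 markings reached so far
depth 5: 27 markings reached so far
target is not among the 27 markings reachable within 5 steps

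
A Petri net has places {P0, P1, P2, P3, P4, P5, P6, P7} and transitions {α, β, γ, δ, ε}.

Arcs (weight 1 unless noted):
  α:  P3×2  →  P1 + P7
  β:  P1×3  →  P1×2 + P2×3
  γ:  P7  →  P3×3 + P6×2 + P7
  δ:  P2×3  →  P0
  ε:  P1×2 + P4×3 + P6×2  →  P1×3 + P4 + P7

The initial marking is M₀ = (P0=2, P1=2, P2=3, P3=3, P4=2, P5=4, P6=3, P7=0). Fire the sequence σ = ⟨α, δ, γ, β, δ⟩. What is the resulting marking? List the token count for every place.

step 1: fire α:  (P0=2, P1=2, P2=3, P3=3, P4=2, P5=4, P6=3, P7=0) → (P0=2, P1=3, P2=3, P3=1, P4=2, P5=4, P6=3, P7=1)
step 2: fire δ:  (P0=2, P1=3, P2=3, P3=1, P4=2, P5=4, P6=3, P7=1) → (P0=3, P1=3, P2=0, P3=1, P4=2, P5=4, P6=3, P7=1)
step 3: fire γ:  (P0=3, P1=3, P2=0, P3=1, P4=2, P5=4, P6=3, P7=1) → (P0=3, P1=3, P2=0, P3=4, P4=2, P5=4, P6=5, P7=1)
step 4: fire β:  (P0=3, P1=3, P2=0, P3=4, P4=2, P5=4, P6=5, P7=1) → (P0=3, P1=2, P2=3, P3=4, P4=2, P5=4, P6=5, P7=1)
step 5: fire δ:  (P0=3, P1=2, P2=3, P3=4, P4=2, P5=4, P6=5, P7=1) → (P0=4, P1=2, P2=0, P3=4, P4=2, P5=4, P6=5, P7=1)

(P0=4, P1=2, P2=0, P3=4, P4=2, P5=4, P6=5, P7=1)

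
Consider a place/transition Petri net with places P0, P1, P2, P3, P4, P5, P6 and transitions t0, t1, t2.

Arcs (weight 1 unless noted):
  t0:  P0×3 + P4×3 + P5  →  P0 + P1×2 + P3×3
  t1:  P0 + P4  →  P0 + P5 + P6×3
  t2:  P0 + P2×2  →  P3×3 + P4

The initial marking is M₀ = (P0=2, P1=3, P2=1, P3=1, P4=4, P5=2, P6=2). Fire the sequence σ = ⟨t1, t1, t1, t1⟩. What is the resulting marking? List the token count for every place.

(P0=2, P1=3, P2=1, P3=1, P4=0, P5=6, P6=14)

step 1: fire t1:  (P0=2, P1=3, P2=1, P3=1, P4=4, P5=2, P6=2) → (P0=2, P1=3, P2=1, P3=1, P4=3, P5=3, P6=5)
step 2: fire t1:  (P0=2, P1=3, P2=1, P3=1, P4=3, P5=3, P6=5) → (P0=2, P1=3, P2=1, P3=1, P4=2, P5=4, P6=8)
step 3: fire t1:  (P0=2, P1=3, P2=1, P3=1, P4=2, P5=4, P6=8) → (P0=2, P1=3, P2=1, P3=1, P4=1, P5=5, P6=11)
step 4: fire t1:  (P0=2, P1=3, P2=1, P3=1, P4=1, P5=5, P6=11) → (P0=2, P1=3, P2=1, P3=1, P4=0, P5=6, P6=14)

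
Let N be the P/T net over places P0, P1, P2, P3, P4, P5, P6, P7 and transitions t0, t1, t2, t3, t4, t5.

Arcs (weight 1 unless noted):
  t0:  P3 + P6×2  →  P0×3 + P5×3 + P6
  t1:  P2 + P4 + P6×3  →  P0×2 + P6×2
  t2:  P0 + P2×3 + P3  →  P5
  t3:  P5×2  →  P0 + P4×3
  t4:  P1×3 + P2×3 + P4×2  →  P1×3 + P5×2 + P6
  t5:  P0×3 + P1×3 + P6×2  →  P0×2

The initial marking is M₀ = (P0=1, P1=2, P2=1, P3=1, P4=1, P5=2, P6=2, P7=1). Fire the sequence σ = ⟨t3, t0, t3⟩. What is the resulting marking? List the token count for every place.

(P0=6, P1=2, P2=1, P3=0, P4=7, P5=1, P6=1, P7=1)

step 1: fire t3:  (P0=1, P1=2, P2=1, P3=1, P4=1, P5=2, P6=2, P7=1) → (P0=2, P1=2, P2=1, P3=1, P4=4, P5=0, P6=2, P7=1)
step 2: fire t0:  (P0=2, P1=2, P2=1, P3=1, P4=4, P5=0, P6=2, P7=1) → (P0=5, P1=2, P2=1, P3=0, P4=4, P5=3, P6=1, P7=1)
step 3: fire t3:  (P0=5, P1=2, P2=1, P3=0, P4=4, P5=3, P6=1, P7=1) → (P0=6, P1=2, P2=1, P3=0, P4=7, P5=1, P6=1, P7=1)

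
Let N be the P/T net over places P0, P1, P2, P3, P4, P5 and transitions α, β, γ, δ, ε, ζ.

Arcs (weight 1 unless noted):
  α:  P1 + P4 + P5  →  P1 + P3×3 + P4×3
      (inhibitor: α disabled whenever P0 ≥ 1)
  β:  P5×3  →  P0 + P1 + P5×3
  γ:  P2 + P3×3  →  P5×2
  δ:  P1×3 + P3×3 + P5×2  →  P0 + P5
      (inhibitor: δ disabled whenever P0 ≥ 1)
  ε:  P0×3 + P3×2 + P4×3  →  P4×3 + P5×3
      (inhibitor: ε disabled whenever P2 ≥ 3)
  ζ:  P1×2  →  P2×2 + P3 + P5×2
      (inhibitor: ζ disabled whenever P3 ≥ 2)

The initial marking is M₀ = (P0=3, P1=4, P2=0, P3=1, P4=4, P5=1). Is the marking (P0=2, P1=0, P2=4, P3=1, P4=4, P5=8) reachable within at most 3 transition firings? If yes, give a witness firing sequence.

NO — not reachable within 3 firings

depth 0: 1 marking
depth 1: 2 markings reached so far
depth 2: 4 markings reached so far
depth 3: 8 markings reached so far
target is not among the 8 markings reachable within 3 steps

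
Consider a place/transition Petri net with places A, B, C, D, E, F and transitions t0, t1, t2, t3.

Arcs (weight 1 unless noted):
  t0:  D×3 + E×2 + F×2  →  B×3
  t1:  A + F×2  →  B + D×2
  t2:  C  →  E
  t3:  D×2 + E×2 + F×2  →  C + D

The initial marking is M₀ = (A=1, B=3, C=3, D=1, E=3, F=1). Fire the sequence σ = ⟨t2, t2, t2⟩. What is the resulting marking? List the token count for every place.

(A=1, B=3, C=0, D=1, E=6, F=1)

step 1: fire t2:  (A=1, B=3, C=3, D=1, E=3, F=1) → (A=1, B=3, C=2, D=1, E=4, F=1)
step 2: fire t2:  (A=1, B=3, C=2, D=1, E=4, F=1) → (A=1, B=3, C=1, D=1, E=5, F=1)
step 3: fire t2:  (A=1, B=3, C=1, D=1, E=5, F=1) → (A=1, B=3, C=0, D=1, E=6, F=1)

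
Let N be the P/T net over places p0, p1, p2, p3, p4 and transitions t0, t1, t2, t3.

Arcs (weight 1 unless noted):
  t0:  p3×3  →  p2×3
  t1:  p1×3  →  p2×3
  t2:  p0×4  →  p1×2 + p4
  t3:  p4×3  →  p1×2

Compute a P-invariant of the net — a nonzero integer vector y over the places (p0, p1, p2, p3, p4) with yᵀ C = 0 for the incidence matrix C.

Incidence matrix C (rows=places, cols=transitions):
       t0   t1   t2   t3
   p0   0    0   -4    0
   p1   0   -3    2    2
   p2   3    3    0    0
   p3  -3    0    0    0
   p4   0    0    1   -3

Candidate y = [2, 3, 3, 3, 2]; check y·C column-wise:
  col t0: 2·0 + 3·0 + 3·3 + 3·-3 + 2·0 = 0
  col t1: 2·0 + 3·-3 + 3·3 + 3·0 + 2·0 = 0
  col t2: 2·-4 + 3·2 + 3·0 + 3·0 + 2·1 = 0
  col t3: 2·0 + 3·2 + 3·0 + 3·0 + 2·-3 = 0

y = (p0:2, p1:3, p2:3, p3:3, p4:2)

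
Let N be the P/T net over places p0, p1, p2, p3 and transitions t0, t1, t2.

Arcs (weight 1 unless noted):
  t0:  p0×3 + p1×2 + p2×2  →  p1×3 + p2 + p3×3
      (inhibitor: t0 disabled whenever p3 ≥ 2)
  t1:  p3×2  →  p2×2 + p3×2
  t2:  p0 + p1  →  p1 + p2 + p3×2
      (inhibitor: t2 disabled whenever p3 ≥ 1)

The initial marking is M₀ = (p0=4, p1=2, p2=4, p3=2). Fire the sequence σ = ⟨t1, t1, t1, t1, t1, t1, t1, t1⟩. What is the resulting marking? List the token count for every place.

step 1: fire t1:  (p0=4, p1=2, p2=4, p3=2) → (p0=4, p1=2, p2=6, p3=2)
step 2: fire t1:  (p0=4, p1=2, p2=6, p3=2) → (p0=4, p1=2, p2=8, p3=2)
step 3: fire t1:  (p0=4, p1=2, p2=8, p3=2) → (p0=4, p1=2, p2=10, p3=2)
step 4: fire t1:  (p0=4, p1=2, p2=10, p3=2) → (p0=4, p1=2, p2=12, p3=2)
step 5: fire t1:  (p0=4, p1=2, p2=12, p3=2) → (p0=4, p1=2, p2=14, p3=2)
step 6: fire t1:  (p0=4, p1=2, p2=14, p3=2) → (p0=4, p1=2, p2=16, p3=2)
step 7: fire t1:  (p0=4, p1=2, p2=16, p3=2) → (p0=4, p1=2, p2=18, p3=2)
step 8: fire t1:  (p0=4, p1=2, p2=18, p3=2) → (p0=4, p1=2, p2=20, p3=2)

(p0=4, p1=2, p2=20, p3=2)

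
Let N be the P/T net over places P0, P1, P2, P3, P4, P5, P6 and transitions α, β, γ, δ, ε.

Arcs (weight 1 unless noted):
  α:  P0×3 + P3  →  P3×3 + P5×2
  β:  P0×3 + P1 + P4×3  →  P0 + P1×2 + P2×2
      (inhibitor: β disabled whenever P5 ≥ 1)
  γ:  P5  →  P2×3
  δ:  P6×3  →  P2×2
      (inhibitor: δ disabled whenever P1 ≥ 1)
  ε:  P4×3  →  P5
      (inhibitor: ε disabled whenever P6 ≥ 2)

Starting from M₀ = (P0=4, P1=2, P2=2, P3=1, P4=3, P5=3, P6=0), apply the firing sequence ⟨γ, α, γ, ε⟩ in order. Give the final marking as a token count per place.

step 1: fire γ:  (P0=4, P1=2, P2=2, P3=1, P4=3, P5=3, P6=0) → (P0=4, P1=2, P2=5, P3=1, P4=3, P5=2, P6=0)
step 2: fire α:  (P0=4, P1=2, P2=5, P3=1, P4=3, P5=2, P6=0) → (P0=1, P1=2, P2=5, P3=3, P4=3, P5=4, P6=0)
step 3: fire γ:  (P0=1, P1=2, P2=5, P3=3, P4=3, P5=4, P6=0) → (P0=1, P1=2, P2=8, P3=3, P4=3, P5=3, P6=0)
step 4: fire ε:  (P0=1, P1=2, P2=8, P3=3, P4=3, P5=3, P6=0) → (P0=1, P1=2, P2=8, P3=3, P4=0, P5=4, P6=0)

(P0=1, P1=2, P2=8, P3=3, P4=0, P5=4, P6=0)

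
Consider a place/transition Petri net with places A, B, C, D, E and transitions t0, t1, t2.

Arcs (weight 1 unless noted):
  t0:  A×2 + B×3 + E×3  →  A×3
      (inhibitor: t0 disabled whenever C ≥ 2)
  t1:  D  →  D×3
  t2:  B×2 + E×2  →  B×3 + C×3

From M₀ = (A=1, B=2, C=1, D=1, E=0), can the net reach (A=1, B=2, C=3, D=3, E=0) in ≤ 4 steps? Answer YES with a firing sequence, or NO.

NO — not reachable within 4 firings

depth 0: 1 marking
depth 1: 2 markings reached so far
depth 2: 3 markings reached so far
depth 3: 4 markings reached so far
depth 4: 5 markings reached so far
target is not among the 5 markings reachable within 4 steps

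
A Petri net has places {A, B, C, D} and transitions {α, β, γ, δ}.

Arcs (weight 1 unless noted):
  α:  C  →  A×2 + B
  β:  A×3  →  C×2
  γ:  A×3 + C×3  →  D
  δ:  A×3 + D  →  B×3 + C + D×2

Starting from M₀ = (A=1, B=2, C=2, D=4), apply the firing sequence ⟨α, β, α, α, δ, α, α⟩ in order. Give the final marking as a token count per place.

(A=5, B=10, C=0, D=5)

step 1: fire α:  (A=1, B=2, C=2, D=4) → (A=3, B=3, C=1, D=4)
step 2: fire β:  (A=3, B=3, C=1, D=4) → (A=0, B=3, C=3, D=4)
step 3: fire α:  (A=0, B=3, C=3, D=4) → (A=2, B=4, C=2, D=4)
step 4: fire α:  (A=2, B=4, C=2, D=4) → (A=4, B=5, C=1, D=4)
step 5: fire δ:  (A=4, B=5, C=1, D=4) → (A=1, B=8, C=2, D=5)
step 6: fire α:  (A=1, B=8, C=2, D=5) → (A=3, B=9, C=1, D=5)
step 7: fire α:  (A=3, B=9, C=1, D=5) → (A=5, B=10, C=0, D=5)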